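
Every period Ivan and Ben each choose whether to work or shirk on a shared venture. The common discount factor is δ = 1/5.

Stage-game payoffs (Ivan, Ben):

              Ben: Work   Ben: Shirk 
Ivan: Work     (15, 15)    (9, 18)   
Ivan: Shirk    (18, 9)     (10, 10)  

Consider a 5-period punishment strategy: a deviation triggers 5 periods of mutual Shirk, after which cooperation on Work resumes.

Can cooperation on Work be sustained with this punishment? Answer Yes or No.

No

Comparing payoff streams over the 6 periods until play realigns: cooperate → 15(1+δ+…+δ^5); deviate → 18 + 10(δ+…+δ^5).
Cooperation is sustained iff (15−10)(δ+…+δ^5) ≥ 18−15.
δ+…+δ^5 = 1/5·(1−(1/5)^5)/(1−1/5) = 0.2499, and (18−15)/(15−10) = 0.6000.
0.2499 < 0.6000, so cooperation is not sustainable.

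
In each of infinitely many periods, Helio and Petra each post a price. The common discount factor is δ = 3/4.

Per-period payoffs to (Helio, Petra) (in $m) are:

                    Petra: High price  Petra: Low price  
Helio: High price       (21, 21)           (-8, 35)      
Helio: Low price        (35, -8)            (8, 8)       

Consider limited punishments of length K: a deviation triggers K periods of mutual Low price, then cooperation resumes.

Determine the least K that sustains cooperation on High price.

Need Σ_{k=1}^{K} δ^k ≥ (35−21)/(21−8) = 1.0769 at δ = 3/4.
At K = 1 the sum is 0.7500 < 1.0769; at K = 2 it is 1.3125 ≥ 1.0769.
So the minimum punishment length is K = 2.

2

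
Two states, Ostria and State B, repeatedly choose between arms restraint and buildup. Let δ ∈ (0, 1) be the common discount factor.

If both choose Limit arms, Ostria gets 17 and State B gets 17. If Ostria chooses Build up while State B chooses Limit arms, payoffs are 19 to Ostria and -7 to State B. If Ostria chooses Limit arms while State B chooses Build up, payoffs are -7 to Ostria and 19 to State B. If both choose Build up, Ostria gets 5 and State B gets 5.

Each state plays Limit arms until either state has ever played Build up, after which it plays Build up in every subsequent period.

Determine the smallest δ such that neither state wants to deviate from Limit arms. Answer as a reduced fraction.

1/7

One-period gain from deviating is 19 − 17 = 2. The loss is 17 − 5 = 12 in every subsequent period, with present value 12·δ/(1−δ).
Deviation is unprofitable when 12·δ/(1−δ) ≥ 2, i.e. δ/(1−δ) ≥ 1/6.
Equivalently δ ≥ 2/(2+12) = 1/7.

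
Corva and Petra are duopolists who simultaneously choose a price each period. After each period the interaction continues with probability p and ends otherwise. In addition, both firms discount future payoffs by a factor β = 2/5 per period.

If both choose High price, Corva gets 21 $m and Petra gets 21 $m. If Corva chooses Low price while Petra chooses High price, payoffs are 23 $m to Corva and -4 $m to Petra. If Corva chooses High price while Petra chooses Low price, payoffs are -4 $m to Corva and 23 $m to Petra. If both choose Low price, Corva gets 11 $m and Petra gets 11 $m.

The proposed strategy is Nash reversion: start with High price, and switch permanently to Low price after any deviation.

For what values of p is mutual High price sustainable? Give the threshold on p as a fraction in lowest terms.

Expected continuation weight on next period's payoff is β·p = 2/5·p, which plays the role of the discount factor.
Cooperation requires 2/5·p ≥ (23−21)/(23−11) = 1/6, hence p ≥ 5/12.

5/12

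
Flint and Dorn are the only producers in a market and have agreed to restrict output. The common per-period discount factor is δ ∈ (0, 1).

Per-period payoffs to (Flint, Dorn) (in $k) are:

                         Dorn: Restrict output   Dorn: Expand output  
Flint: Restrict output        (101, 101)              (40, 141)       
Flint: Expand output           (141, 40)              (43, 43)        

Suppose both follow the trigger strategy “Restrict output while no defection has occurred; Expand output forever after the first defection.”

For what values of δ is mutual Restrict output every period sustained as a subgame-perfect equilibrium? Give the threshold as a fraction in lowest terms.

Cooperation forever yields 101 each period: 101/(1−δ).
Deviating yields 141 once, then 43 forever: 141 + 43δ/(1−δ).
No profitable deviation requires 101/(1−δ) ≥ 141 + 43δ/(1−δ).
Multiplying by (1−δ): 101 ≥ 141(1−δ) + 43δ = 141 − 98δ.
So 98δ ≥ 40, i.e. δ ≥ 40/98 = 20/49.

20/49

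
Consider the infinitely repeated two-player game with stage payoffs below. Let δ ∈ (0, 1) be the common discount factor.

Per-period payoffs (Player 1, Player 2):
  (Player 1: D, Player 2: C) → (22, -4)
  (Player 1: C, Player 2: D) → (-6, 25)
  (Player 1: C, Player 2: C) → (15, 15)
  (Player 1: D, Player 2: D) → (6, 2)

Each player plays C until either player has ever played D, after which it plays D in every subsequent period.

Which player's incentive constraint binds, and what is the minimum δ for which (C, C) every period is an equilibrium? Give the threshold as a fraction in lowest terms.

For Player 1: deviation gain 22−15 = 7, per-period punishment loss 15−6 = 9. IC gives δ ≥ 7/16.
For Player 2: gain 10, loss 13 per period, so δ ≥ 10/23.
The tighter constraint is Player 1's, so cooperation needs δ ≥ 7/16.

Player 1; δ ≥ 7/16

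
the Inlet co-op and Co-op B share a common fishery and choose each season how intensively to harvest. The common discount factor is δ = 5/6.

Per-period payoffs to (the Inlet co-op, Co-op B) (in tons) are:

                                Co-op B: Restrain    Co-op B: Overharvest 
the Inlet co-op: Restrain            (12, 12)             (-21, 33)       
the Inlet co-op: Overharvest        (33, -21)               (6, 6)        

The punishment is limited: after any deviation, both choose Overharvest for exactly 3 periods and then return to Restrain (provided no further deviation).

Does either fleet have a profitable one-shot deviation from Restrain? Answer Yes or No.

A one-shot deviation gives 33 now, then 6 for 3 periods, then back to 12.
Gain from deviating: (33−12) today; loss: (12−6) in each of the next 3 periods.
No-deviation condition: (12−6)(δ+…+δ^3) ≥ 33−12, i.e. δ+…+δ^3 ≥ 7/2.
At δ = 5/6: δ+…+δ^3 = 2.1065 < 3.5000.
So cooperation is not sustainable.

Yes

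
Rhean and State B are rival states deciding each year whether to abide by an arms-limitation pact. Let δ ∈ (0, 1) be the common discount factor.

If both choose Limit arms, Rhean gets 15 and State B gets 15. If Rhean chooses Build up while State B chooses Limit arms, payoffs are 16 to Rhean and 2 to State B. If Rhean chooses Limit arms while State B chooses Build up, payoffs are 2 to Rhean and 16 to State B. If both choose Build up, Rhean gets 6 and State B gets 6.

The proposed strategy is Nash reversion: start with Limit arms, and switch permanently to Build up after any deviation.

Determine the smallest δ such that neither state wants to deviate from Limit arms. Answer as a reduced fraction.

15/(1−δ) ≥ 16 + 6δ/(1−δ)
15 ≥ 16 − 10δ
δ ≥ 1/10.

1/10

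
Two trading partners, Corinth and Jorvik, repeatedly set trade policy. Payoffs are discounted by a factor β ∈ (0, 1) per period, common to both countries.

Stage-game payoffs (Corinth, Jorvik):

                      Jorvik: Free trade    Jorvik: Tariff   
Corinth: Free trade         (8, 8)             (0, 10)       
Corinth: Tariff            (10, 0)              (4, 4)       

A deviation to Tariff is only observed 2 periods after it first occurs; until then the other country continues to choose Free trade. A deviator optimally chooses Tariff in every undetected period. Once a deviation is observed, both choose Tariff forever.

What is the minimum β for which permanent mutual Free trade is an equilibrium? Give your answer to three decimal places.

A deviator earns 10 for 2 periods, then 4 forever; cooperating earns 8 forever. Multiplying the IC by (1−β):
8 ≥ 10(1−β^2) + 4β^2, so 6·β^2 ≥ 2 and β^2 ≥ 1/3.
β ≥ (1/3)^(1/2) ≈ 0.577.

0.577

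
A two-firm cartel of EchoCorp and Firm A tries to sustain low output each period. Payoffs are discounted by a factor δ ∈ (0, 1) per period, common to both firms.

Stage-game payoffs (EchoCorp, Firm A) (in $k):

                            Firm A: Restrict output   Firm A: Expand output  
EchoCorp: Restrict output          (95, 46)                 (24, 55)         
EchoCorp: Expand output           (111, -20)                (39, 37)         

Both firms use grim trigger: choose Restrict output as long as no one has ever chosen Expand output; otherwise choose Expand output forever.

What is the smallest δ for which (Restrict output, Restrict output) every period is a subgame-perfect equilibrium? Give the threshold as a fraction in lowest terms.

1/2

EchoCorp: cooperation gives 95 each period; deviation gives 111 once then 39 forever.
  95/(1−δ) ≥ 111 + 39δ/(1−δ) ⇒ δ ≥ 16/72 = 2/9.
Firm A: cooperation gives 46 each period; deviation gives 55 once then 37 forever.
  δ ≥ 9/18 = 1/2.
Both must hold, so the binding constraint is Firm A's: δ ≥ 1/2.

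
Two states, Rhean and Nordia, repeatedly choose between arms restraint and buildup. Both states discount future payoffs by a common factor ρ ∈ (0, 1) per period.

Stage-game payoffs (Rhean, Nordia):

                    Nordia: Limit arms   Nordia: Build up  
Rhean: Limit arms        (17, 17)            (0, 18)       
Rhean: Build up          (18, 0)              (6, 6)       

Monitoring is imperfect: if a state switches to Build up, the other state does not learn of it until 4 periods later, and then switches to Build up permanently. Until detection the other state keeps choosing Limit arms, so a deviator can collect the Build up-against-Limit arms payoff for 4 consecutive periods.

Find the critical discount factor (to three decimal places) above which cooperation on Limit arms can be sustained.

0.537

A deviator earns 18 for 4 periods, then 6 forever; cooperating earns 17 forever. Multiplying the IC by (1−ρ):
17 ≥ 18(1−ρ^4) + 6ρ^4, so 12·ρ^4 ≥ 1 and ρ^4 ≥ 1/12.
ρ ≥ (1/12)^(1/4) ≈ 0.537.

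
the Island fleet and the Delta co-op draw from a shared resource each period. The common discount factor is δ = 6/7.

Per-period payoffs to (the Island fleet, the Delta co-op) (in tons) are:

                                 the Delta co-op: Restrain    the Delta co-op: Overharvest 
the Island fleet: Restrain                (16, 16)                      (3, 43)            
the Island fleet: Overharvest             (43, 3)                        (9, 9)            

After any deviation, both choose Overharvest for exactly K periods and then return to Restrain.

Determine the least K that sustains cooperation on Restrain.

IC: δ(1−δ^K)/(1−δ) ≥ (43−16)/(16−9) = 27/7.
With δ = 6/7: need 1 − δ^K ≥ 27/7·(1−6/7)/(6/7), i.e. δ^K ≤ 0.3571.
Since (6/7)^6 = 0.3966 and (6/7)^7 = 0.3399, the smallest such K is 7.

7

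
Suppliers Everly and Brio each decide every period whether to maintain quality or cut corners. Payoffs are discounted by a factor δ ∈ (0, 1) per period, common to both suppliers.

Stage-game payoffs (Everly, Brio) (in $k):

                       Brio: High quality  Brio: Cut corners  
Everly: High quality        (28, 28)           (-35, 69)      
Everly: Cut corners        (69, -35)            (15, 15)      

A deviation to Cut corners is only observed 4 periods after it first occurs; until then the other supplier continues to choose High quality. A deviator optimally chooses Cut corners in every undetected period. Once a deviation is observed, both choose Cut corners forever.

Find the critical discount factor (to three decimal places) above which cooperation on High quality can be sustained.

0.933

The best deviation is to choose Cut corners for all 4 undetected periods, earning 69 each, then 15 forever once detected.
Deviation value: 69(1−δ^4)/(1−δ) + 15δ^4/(1−δ); cooperation value: 28/(1−δ).
IC: 28 ≥ 69(1−δ^4) + 15δ^4 = 69 − 54δ^4.
So δ^4 ≥ 41/54, giving δ ≥ (41/54)^(1/4) ≈ 0.933.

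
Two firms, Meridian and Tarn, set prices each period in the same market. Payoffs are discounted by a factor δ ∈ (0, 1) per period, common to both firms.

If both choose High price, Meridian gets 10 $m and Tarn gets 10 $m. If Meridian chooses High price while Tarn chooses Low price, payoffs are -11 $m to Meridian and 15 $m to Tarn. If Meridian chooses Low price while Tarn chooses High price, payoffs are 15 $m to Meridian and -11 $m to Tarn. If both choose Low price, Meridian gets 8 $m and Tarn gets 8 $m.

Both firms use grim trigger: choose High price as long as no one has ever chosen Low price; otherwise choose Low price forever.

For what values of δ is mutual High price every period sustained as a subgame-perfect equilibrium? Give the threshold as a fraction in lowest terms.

Cooperation forever yields 10 each period: 10/(1−δ).
Deviating yields 15 once, then 8 forever: 15 + 8δ/(1−δ).
No profitable deviation requires 10/(1−δ) ≥ 15 + 8δ/(1−δ).
Multiplying by (1−δ): 10 ≥ 15(1−δ) + 8δ = 15 − 7δ.
So 7δ ≥ 5, i.e. δ ≥ 5/7.

5/7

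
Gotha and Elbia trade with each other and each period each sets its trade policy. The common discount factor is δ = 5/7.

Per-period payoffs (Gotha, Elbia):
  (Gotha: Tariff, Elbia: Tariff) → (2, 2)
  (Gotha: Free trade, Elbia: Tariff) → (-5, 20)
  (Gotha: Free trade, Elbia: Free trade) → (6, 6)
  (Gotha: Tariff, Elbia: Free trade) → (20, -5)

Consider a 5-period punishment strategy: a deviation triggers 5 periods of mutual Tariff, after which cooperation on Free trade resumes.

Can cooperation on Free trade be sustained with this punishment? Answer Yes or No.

No

A one-shot deviation gives 20 now, then 2 for 5 periods, then back to 6.
Gain from deviating: (20−6) today; loss: (6−2) in each of the next 5 periods.
No-deviation condition: (6−2)(δ+…+δ^5) ≥ 20−6, i.e. δ+…+δ^5 ≥ 7/2.
At δ = 5/7: δ+…+δ^5 = 2.0352 < 3.5000.
So cooperation is not sustainable.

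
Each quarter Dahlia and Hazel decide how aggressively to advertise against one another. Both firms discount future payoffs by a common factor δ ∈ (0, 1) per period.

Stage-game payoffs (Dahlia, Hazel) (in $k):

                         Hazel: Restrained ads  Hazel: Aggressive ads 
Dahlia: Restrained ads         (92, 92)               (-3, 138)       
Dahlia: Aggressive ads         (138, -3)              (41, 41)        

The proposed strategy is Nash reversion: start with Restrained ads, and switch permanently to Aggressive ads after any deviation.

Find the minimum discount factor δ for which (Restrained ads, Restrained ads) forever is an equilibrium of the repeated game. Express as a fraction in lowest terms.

Cooperation forever yields 92 each period: 92/(1−δ).
Deviating yields 138 once, then 41 forever: 138 + 41δ/(1−δ).
No profitable deviation requires 92/(1−δ) ≥ 138 + 41δ/(1−δ).
Multiplying by (1−δ): 92 ≥ 138(1−δ) + 41δ = 138 − 97δ.
So 97δ ≥ 46, i.e. δ ≥ 46/97.

46/97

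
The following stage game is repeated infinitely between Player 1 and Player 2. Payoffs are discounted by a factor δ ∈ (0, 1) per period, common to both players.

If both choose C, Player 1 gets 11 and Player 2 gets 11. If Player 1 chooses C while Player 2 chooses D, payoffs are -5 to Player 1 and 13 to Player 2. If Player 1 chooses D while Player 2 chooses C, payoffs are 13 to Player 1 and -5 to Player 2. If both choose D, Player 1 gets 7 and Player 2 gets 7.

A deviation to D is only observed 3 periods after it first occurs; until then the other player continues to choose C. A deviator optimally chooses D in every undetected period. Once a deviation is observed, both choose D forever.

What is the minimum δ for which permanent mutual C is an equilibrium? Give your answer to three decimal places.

0.693

Deviating for the 3 undetected periods gains 13−11 = 2 per period over cooperation, then loses 11−7 = 4 per period forever once punishment starts.
Gain: 2(1 + δ + … + δ^2); loss: 4·δ^3/(1−δ).
No profitable deviation ⇔ 2(1−δ^3) ≤ 4·δ^3, i.e. δ^3 ≥ 2/(2+4) = 1/3.
Hence δ ≥ (1/3)^(1/3) ≈ 0.693.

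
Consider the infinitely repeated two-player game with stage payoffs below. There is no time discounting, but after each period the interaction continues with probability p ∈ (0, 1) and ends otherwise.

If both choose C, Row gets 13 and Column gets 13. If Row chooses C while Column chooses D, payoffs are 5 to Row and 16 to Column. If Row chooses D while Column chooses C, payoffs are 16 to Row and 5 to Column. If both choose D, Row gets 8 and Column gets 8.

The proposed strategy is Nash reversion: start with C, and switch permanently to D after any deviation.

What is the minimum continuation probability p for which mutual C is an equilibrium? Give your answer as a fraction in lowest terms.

With no time discounting, the continuation probability p plays the role of the discount factor.
Grim-trigger IC: 13/(1−p) ≥ 16 + 8p/(1−p) ⇒ p ≥ (16−13)/(16−8) = 3/8.

3/8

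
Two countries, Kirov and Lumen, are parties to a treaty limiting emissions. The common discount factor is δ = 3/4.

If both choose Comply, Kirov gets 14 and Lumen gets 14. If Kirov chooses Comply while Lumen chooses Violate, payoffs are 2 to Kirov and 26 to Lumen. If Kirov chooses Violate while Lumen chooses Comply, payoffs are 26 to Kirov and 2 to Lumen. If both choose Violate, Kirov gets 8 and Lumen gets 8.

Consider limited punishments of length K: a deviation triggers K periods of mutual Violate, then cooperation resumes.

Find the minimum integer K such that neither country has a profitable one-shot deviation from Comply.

No profitable deviation requires (14−8)(δ+…+δ^K) ≥ 26−14, i.e. δ+…+δ^K ≥ 2 ≈ 2.0000.
With δ = 3/4, the partial sums are K=1: 0.7500, K=2: 1.3125, K=3: 1.7344, K=4: 2.0508.
K = 4 is the first length at which the sum reaches 2.0000.

4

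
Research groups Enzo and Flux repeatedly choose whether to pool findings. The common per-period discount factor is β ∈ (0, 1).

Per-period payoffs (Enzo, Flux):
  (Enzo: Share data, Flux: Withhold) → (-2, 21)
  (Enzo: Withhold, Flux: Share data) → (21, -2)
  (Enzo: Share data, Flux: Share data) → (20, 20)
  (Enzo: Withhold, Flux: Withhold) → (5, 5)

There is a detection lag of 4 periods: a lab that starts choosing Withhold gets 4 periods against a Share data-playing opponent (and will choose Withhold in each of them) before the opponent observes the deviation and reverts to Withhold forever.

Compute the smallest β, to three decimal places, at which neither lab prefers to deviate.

The best deviation is to choose Withhold for all 4 undetected periods, earning 21 each, then 5 forever once detected.
Deviation value: 21(1−β^4)/(1−β) + 5β^4/(1−β); cooperation value: 20/(1−β).
IC: 20 ≥ 21(1−β^4) + 5β^4 = 21 − 16β^4.
So β^4 ≥ 1/16, giving β ≥ (1/16)^(1/4) ≈ 0.500.

0.500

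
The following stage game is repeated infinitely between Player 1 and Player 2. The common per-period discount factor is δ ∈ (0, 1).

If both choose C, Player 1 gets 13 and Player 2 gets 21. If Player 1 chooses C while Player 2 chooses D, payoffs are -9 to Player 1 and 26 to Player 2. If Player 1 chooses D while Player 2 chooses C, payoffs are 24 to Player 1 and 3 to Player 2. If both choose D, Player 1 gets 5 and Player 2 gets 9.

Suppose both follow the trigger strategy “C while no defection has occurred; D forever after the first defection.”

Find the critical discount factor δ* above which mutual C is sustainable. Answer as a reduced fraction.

11/19

For Player 1: deviation gain 24−13 = 11, per-period punishment loss 13−5 = 8. IC gives δ ≥ 11/19.
For Player 2: gain 5, loss 12 per period, so δ ≥ 5/17.
The tighter constraint is Player 1's, so cooperation needs δ ≥ 11/19.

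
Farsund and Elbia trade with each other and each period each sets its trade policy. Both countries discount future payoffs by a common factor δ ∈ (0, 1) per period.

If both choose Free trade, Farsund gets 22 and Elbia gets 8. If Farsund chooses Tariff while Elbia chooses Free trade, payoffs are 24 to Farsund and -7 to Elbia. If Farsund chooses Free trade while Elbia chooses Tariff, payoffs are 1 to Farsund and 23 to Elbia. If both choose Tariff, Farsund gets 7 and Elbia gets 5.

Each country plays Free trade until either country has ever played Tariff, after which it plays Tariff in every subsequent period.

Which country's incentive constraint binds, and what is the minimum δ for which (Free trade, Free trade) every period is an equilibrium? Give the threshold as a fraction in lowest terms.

Farsund: cooperation gives 22 each period; deviation gives 24 once then 7 forever.
  22/(1−δ) ≥ 24 + 7δ/(1−δ) ⇒ δ ≥ 2/17.
Elbia: cooperation gives 8 each period; deviation gives 23 once then 5 forever.
  δ ≥ 15/18 = 5/6.
Both must hold, so the binding constraint is Elbia's: δ ≥ 5/6.

Elbia; δ ≥ 5/6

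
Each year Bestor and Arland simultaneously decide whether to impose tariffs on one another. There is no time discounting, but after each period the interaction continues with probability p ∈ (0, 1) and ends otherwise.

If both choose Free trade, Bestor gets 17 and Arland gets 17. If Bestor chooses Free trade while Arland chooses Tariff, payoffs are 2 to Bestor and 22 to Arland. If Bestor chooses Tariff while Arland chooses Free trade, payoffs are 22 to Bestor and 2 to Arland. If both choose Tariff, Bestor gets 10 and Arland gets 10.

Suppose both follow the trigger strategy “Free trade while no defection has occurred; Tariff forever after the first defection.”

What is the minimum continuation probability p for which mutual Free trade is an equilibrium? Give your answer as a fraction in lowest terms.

With no time discounting, the continuation probability p plays the role of the discount factor.
Grim-trigger IC: 17/(1−p) ≥ 22 + 10p/(1−p) ⇒ p ≥ (22−17)/(22−10) = 5/12.

5/12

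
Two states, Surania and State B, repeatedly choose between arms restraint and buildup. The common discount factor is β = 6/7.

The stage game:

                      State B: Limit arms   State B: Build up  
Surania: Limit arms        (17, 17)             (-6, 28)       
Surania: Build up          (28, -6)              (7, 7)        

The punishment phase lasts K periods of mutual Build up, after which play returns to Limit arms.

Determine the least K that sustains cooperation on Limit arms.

Need Σ_{k=1}^{K} β^k ≥ (28−17)/(17−7) = 1.1000 at β = 6/7.
At K = 1 the sum is 0.8571 < 1.1000; at K = 2 it is 1.5918 ≥ 1.1000.
So the minimum punishment length is K = 2.

2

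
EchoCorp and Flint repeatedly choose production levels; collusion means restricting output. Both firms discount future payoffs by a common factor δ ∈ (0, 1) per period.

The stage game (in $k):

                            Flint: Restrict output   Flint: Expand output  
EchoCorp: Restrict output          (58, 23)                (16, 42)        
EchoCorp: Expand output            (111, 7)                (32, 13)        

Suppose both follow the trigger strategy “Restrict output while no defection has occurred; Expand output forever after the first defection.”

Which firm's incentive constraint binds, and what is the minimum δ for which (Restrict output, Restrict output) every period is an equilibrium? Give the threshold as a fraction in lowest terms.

EchoCorp: cooperation gives 58 each period; deviation gives 111 once then 32 forever.
  58/(1−δ) ≥ 111 + 32δ/(1−δ) ⇒ δ ≥ 53/79.
Flint: cooperation gives 23 each period; deviation gives 42 once then 13 forever.
  δ ≥ 19/29.
Both must hold, so the binding constraint is EchoCorp's: δ ≥ 53/79.

EchoCorp; δ ≥ 53/79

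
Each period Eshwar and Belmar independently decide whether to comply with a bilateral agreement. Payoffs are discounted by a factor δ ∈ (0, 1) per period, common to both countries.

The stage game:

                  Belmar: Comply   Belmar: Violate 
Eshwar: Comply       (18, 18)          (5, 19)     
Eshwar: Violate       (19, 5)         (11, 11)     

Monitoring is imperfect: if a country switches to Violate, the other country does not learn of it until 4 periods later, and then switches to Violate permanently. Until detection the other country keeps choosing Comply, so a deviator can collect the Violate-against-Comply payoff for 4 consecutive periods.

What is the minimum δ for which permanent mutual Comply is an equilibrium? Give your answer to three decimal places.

0.595

The best deviation is to choose Violate for all 4 undetected periods, earning 19 each, then 11 forever once detected.
Deviation value: 19(1−δ^4)/(1−δ) + 11δ^4/(1−δ); cooperation value: 18/(1−δ).
IC: 18 ≥ 19(1−δ^4) + 11δ^4 = 19 − 8δ^4.
So δ^4 ≥ 1/8, giving δ ≥ (1/8)^(1/4) ≈ 0.595.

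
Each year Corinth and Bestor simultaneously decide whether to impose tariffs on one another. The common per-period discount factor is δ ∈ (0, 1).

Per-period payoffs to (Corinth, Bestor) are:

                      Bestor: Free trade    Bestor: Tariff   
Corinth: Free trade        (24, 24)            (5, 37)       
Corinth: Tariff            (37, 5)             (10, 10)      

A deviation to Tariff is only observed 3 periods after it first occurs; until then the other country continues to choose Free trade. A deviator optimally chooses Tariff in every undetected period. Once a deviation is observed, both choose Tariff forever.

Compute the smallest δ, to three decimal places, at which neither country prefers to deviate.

0.784

Deviating for the 3 undetected periods gains 37−24 = 13 per period over cooperation, then loses 24−10 = 14 per period forever once punishment starts.
Gain: 13(1 + δ + … + δ^2); loss: 14·δ^3/(1−δ).
No profitable deviation ⇔ 13(1−δ^3) ≤ 14·δ^3, i.e. δ^3 ≥ 13/(13+14) = 13/27.
Hence δ ≥ (13/27)^(1/3) ≈ 0.784.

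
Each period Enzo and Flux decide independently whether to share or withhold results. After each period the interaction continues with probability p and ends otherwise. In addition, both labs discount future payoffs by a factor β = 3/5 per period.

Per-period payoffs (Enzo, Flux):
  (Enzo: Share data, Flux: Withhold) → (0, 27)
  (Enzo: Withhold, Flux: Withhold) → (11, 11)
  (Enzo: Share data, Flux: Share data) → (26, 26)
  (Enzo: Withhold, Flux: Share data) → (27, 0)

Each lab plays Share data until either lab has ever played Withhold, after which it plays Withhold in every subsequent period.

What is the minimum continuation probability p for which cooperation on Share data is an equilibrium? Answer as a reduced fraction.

5/48

With continuation probability p and discount β, the effective per-period discount factor is βp.
Grim-trigger IC: βp ≥ (27−26)/(27−11) = 1/16.
So p ≥ (1/16)/(3/5) = 5/48.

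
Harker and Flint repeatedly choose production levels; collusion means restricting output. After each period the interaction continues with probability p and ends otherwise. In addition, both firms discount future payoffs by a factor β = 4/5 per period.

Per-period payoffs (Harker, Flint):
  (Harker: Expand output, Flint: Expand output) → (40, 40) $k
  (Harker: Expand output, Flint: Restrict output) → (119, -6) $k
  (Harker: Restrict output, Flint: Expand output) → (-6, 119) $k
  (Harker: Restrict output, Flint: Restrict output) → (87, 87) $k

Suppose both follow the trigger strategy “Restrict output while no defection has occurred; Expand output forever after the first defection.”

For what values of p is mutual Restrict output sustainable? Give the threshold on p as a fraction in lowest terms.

Expected continuation weight on next period's payoff is β·p = 4/5·p, which plays the role of the discount factor.
Cooperation requires 4/5·p ≥ (119−87)/(119−40) = 32/79, hence p ≥ 40/79.

40/79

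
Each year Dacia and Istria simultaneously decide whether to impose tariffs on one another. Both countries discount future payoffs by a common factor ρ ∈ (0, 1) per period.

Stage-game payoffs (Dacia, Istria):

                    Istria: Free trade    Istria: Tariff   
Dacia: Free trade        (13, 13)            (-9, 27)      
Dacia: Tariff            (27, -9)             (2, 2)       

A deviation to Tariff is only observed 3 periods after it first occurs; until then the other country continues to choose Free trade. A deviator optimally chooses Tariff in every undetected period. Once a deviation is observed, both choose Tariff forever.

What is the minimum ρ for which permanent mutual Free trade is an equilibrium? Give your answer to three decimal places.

0.824

Deviating for the 3 undetected periods gains 27−13 = 14 per period over cooperation, then loses 13−2 = 11 per period forever once punishment starts.
Gain: 14(1 + ρ + … + ρ^2); loss: 11·ρ^3/(1−ρ).
No profitable deviation ⇔ 14(1−ρ^3) ≤ 11·ρ^3, i.e. ρ^3 ≥ 14/(14+11) = 14/25.
Hence ρ ≥ (14/25)^(1/3) ≈ 0.824.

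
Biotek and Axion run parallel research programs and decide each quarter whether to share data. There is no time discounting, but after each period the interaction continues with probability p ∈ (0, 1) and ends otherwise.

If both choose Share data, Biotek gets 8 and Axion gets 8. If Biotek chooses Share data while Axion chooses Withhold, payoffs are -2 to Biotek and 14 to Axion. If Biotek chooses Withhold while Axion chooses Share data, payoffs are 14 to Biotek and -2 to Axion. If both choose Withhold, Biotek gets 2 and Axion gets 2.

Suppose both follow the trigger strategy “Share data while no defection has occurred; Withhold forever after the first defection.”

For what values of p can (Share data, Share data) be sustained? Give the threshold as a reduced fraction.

With no time discounting, the continuation probability p plays the role of the discount factor.
Grim-trigger IC: 8/(1−p) ≥ 14 + 2p/(1−p) ⇒ p ≥ (14−8)/(14−2) = 1/2.

1/2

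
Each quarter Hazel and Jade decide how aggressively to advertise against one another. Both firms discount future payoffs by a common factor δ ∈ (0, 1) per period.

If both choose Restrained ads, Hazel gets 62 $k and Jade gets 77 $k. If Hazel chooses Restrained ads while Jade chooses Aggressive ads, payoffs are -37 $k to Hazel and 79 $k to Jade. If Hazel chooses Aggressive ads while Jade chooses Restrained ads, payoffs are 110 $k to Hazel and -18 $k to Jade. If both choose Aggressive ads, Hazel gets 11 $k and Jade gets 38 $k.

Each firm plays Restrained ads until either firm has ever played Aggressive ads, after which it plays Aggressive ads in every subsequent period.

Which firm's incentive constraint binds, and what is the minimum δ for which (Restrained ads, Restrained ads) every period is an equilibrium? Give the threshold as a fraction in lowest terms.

Hazel; δ ≥ 16/33

For Hazel: deviation gain 110−62 = 48, per-period punishment loss 62−11 = 51. IC gives δ ≥ 48/99 = 16/33.
For Jade: gain 2, loss 39 per period, so δ ≥ 2/41.
The tighter constraint is Hazel's, so cooperation needs δ ≥ 16/33.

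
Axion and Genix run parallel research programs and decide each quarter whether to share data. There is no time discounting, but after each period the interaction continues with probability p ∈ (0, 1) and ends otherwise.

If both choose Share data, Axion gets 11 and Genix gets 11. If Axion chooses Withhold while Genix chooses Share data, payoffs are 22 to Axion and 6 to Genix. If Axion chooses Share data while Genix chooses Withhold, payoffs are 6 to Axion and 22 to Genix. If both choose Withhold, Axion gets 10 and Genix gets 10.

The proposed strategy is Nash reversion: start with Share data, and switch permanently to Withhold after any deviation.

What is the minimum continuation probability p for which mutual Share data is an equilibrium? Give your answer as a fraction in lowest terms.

Expected cooperation value is 11 + p·11 + p²·11 + … = 11/(1−p); deviation gives 22 + p·10/(1−p).
11 ≥ 22(1−p) + 10p ⇒ 12p ≥ 11 ⇒ p ≥ 11/12.

11/12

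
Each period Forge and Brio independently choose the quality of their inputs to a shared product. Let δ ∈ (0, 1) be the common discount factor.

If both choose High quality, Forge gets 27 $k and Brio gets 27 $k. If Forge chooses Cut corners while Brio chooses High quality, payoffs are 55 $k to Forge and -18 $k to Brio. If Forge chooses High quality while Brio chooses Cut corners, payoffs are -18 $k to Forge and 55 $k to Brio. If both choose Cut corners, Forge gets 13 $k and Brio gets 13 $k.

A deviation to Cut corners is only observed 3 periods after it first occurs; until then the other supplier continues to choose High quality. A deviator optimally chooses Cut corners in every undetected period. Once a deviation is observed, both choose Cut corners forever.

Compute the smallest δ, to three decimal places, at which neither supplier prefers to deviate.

A deviator earns 55 for 3 periods, then 13 forever; cooperating earns 27 forever. Multiplying the IC by (1−δ):
27 ≥ 55(1−δ^3) + 13δ^3, so 42·δ^3 ≥ 28 and δ^3 ≥ 2/3.
δ ≥ (2/3)^(1/3) ≈ 0.874.

0.874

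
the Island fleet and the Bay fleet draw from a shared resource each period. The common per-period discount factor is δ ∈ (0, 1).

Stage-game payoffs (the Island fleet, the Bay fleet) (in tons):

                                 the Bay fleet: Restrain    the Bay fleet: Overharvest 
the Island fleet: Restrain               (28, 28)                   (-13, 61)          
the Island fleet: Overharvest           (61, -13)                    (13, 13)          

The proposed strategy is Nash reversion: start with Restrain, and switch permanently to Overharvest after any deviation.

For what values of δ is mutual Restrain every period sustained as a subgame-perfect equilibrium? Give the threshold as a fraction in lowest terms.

Under grim trigger the critical discount factor is (T−C)/(T−P) with T = 61, C = 28, P = 13.
δ* = (61−28)/(61−13) = 33/48 = 11/16.

11/16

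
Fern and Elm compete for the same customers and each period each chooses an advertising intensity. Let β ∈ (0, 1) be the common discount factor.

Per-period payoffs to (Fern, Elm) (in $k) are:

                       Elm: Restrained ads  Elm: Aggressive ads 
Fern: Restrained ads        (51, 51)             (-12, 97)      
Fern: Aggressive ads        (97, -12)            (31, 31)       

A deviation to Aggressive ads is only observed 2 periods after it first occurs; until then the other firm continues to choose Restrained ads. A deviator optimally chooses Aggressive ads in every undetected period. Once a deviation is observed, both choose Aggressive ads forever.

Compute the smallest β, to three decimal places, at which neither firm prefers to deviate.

The best deviation is to choose Aggressive ads for all 2 undetected periods, earning 97 each, then 31 forever once detected.
Deviation value: 97(1−β^2)/(1−β) + 31β^2/(1−β); cooperation value: 51/(1−β).
IC: 51 ≥ 97(1−β^2) + 31β^2 = 97 − 66β^2.
So β^2 ≥ 46/66 = 23/33, giving β ≥ (23/33)^(1/2) ≈ 0.835.

0.835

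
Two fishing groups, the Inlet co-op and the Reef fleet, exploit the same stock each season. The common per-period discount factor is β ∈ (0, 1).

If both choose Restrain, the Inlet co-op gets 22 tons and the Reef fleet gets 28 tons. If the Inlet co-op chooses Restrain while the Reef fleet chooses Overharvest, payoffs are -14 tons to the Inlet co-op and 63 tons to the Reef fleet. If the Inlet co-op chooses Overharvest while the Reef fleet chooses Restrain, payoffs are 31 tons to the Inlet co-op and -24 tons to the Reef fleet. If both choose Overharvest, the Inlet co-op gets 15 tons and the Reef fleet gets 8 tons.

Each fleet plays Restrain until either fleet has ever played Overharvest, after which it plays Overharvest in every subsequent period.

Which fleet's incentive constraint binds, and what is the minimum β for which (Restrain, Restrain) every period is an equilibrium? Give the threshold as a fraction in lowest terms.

the Reef fleet; β ≥ 7/11

For the Inlet co-op: deviation gain 31−22 = 9, per-period punishment loss 22−15 = 7. IC gives β ≥ 9/16.
For the Reef fleet: gain 35, loss 20 per period, so β ≥ 35/55 = 7/11.
The tighter constraint is the Reef fleet's, so cooperation needs β ≥ 7/11.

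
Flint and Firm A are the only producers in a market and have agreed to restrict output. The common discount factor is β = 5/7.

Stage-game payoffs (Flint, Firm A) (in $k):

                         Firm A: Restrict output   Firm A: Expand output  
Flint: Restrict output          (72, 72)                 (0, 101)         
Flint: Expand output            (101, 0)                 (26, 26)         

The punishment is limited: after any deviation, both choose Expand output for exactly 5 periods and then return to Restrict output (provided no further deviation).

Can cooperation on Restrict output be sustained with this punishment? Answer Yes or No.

Yes

Comparing payoff streams over the 6 periods until play realigns: cooperate → 72(1+β+…+β^5); deviate → 101 + 26(β+…+β^5).
Cooperation is sustained iff (72−26)(β+…+β^5) ≥ 101−72.
β+…+β^5 = 5/7·(1−(5/7)^5)/(1−5/7) = 2.0352, and (101−72)/(72−26) = 0.6304.
2.0352 ≥ 0.6304, so cooperation is sustainable.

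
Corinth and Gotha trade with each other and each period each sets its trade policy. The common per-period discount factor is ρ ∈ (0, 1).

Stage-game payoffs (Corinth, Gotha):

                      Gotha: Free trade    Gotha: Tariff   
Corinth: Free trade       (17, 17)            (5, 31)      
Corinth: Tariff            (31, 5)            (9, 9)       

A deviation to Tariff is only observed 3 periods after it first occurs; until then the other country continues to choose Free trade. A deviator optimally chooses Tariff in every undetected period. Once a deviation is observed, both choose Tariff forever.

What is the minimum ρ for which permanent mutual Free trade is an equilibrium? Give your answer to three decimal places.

0.860

The best deviation is to choose Tariff for all 3 undetected periods, earning 31 each, then 9 forever once detected.
Deviation value: 31(1−ρ^3)/(1−ρ) + 9ρ^3/(1−ρ); cooperation value: 17/(1−ρ).
IC: 17 ≥ 31(1−ρ^3) + 9ρ^3 = 31 − 22ρ^3.
So ρ^3 ≥ 14/22 = 7/11, giving ρ ≥ (7/11)^(1/3) ≈ 0.860.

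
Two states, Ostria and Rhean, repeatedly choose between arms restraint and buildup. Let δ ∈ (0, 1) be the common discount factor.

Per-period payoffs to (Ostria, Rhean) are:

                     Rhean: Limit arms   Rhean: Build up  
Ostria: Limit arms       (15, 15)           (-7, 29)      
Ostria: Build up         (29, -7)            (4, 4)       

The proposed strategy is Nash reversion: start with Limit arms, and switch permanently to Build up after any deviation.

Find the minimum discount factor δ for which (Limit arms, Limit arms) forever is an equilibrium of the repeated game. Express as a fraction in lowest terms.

14/25

15/(1−δ) ≥ 29 + 4δ/(1−δ)
15 ≥ 29 − 25δ
δ ≥ 14/25.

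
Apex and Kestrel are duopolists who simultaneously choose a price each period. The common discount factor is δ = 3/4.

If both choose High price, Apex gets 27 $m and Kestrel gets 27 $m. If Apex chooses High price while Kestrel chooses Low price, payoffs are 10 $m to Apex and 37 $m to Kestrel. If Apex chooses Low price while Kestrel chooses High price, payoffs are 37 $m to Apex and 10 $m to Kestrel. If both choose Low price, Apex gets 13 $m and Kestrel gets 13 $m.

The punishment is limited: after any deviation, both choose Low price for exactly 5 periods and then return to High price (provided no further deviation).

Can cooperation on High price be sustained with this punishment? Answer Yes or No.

Yes

Comparing payoff streams over the 6 periods until play realigns: cooperate → 27(1+δ+…+δ^5); deviate → 37 + 13(δ+…+δ^5).
Cooperation is sustained iff (27−13)(δ+…+δ^5) ≥ 37−27.
δ+…+δ^5 = 3/4·(1−(3/4)^5)/(1−3/4) = 2.2881, and (37−27)/(27−13) = 0.7143.
2.2881 ≥ 0.7143, so cooperation is sustainable.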